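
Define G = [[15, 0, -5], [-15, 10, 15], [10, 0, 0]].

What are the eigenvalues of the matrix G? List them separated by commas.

5, 10, 10

Set up det(rI - G) = 0.
Cofactor expansion gives p(r) = r^3 - 25r^2 + 200r - 500.
Try r = 10: p(10) = 0, so 10 is a root.
Factor out (r - 10): p(r) = (r - 10)·(r^2 - 15r + 50).
The quadratic factors as (r - 5)·(r - 10).
Eigenvalues: 5, 10, 10.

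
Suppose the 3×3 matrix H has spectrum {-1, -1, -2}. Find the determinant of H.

det(H) is the product of the eigenvalues: (-1) · (-1) · (-2) = -2.

-2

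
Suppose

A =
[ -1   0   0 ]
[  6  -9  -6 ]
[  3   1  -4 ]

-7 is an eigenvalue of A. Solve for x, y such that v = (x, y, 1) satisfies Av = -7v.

0, -3

We need (A + 7I)v = 0.
A + 7I = [[6, 0, 0], [6, -2, -6], [3, 1, 3]].
Row 1: (6)·x + (0)·y + (0)·1 = 0
Row 2: (6)·x + (-2)·y + (-6)·1 = 0
Row 3: (3)·x + (1)·y + (3)·1 = 0
Solving gives x = 0, y = -3.
Check: A·(0, -3, 1) = (0, 21, -7) = -7·(0, -3, 1).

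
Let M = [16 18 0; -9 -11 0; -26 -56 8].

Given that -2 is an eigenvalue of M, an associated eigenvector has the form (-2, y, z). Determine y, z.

2, 6

We need (M + 2I)v = 0.
M + 2I = [[18, 18, 0], [-9, -9, 0], [-26, -56, 10]].
Row 1: (18)·-2 + (18)·y + (0)·z = 0
Row 2: (-9)·-2 + (-9)·y + (0)·z = 0
Row 3: (-26)·-2 + (-56)·y + (10)·z = 0
Solving gives y = 2, z = 6.
Check: M·(-2, 2, 6) = (4, -4, -12) = -2·(-2, 2, 6).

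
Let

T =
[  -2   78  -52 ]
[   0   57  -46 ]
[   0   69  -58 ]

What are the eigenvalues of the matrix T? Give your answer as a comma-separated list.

-12, -2, 11

Compute the characteristic polynomial p(s) = det(sI - T).
Cofactor expansion gives p(s) = s^3 + 3s^2 - 130s - 264.
Rational-root test: s = -2 gives p(-2) = 0.
Factor out (s + 2): p(s) = (s + 2)·(s^2 + s - 132).
The quadratic factors as (s + 12)·(s - 11).
Eigenvalues: -12, -2, 11.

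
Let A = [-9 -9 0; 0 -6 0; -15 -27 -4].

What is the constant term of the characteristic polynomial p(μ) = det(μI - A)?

216

p(0) = det(0·I − A) = det(−A) = (−1)^3·det(A).
det(A) = -216, so p(0) = 216.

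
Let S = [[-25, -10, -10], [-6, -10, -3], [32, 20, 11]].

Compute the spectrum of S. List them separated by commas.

Set up det(lambda·I - S) = 0.
Expanding the 3×3 determinant: p(lambda) = lambda^3 + 24·lambda^2 + 185·lambda + 450.
Rational-root test: lambda = -9 gives p(-9) = 0.
Factor out (lambda + 9): p(lambda) = (lambda + 9)·(lambda^2 + 15·lambda + 50).
The quadratic factors as (lambda + 10)·(lambda + 5).
Eigenvalues: -10, -9, -5.

-10, -9, -5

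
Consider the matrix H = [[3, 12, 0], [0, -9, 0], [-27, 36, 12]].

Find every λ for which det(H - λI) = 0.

Compute the characteristic polynomial p(μ) = det(μI - H).
Cofactor expansion gives p(μ) = μ^3 - 6μ^2 - 99μ + 324.
Since p(12) = 0, μ = 12 is a root.
Dividing by (μ - 12) leaves μ^2 + 6μ - 27.
The quadratic factors as (μ + 9)·(μ - 3).
Eigenvalues: -9, 3, 12.

-9, 3, 12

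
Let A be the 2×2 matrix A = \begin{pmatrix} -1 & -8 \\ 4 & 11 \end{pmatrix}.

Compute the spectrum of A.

det(A - rI) = (-1 - r)(11 - r) - (-8)·(4) = r^2 - 10r + 21.
This factors as (r - 3)·(r - 7) = 0.
Eigenvalues: 3, 7.

3, 7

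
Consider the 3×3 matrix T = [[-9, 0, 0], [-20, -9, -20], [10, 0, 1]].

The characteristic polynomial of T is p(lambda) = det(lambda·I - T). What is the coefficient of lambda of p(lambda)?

p(lambda) = lambda^3 + 17·lambda^2 + 63·lambda - 81.
The coefficient of lambda is 63.

63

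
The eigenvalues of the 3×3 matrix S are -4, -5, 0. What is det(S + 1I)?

If S has eigenvalues -4, -5, 0, then S + 1I has eigenvalues -3, -4, 1.
det(S + 1I) = (-3) · (-4) · (1) = 12.

12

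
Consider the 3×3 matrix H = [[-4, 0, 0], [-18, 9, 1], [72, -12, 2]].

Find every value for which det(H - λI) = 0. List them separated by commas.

Set up det(tI - H) = 0.
Expanding the 3×3 determinant: p(t) = t^3 - 7t^2 - 14t + 120.
Since p(-4) = 0, t = -4 is a root.
Factor out (t + 4): p(t) = (t + 4)·(t^2 - 11t + 30).
The quadratic factors as (t - 5)·(t - 6).
Eigenvalues: -4, 5, 6.

-4, 5, 6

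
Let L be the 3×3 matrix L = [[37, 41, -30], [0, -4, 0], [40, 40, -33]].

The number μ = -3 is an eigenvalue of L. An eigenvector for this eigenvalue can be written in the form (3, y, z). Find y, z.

0, 4

We need (L + 3I)v = 0.
L + 3I = [[40, 41, -30], [0, -1, 0], [40, 40, -30]].
Row 1: (40)·3 + (41)·y + (-30)·z = 0
Row 2: (0)·3 + (-1)·y + (0)·z = 0
Row 3: (40)·3 + (40)·y + (-30)·z = 0
Solving gives y = 0, z = 4.
Check: L·(3, 0, 4) = (-9, 0, -12) = -3·(3, 0, 4).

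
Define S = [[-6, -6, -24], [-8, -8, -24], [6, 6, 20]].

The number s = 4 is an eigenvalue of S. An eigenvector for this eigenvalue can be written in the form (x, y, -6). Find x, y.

12, 4

We need (S - 4I)v = 0.
S - 4I = [[-10, -6, -24], [-8, -12, -24], [6, 6, 16]].
Row 1: (-10)·x + (-6)·y + (-24)·-6 = 0
Row 2: (-8)·x + (-12)·y + (-24)·-6 = 0
Row 3: (6)·x + (6)·y + (16)·-6 = 0
Solving gives x = 12, y = 4.
Check: S·(12, 4, -6) = (48, 16, -24) = 4·(12, 4, -6).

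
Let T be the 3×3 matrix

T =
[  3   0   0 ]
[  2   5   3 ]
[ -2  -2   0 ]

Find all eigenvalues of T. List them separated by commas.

Set up det(tI - T) = 0.
Expanding along the first row, p(t) = t^3 - 8t^2 + 21t - 18.
Rational-root test: t = 2 gives p(2) = 0.
Factor out (t - 2): p(t) = (t - 2)·(t^2 - 6t + 9).
The quadratic factor is (t - 3)^2.
Eigenvalues: 2, 3, 3.

2, 3, 3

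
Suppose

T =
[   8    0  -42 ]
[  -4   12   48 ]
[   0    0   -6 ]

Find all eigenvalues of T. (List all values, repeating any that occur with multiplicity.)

-6, 8, 12

Set up det(tI - T) = 0.
Cofactor expansion gives p(t) = t^3 - 14t^2 - 24t + 576.
Rational-root test: t = 8 gives p(8) = 0.
Dividing by (t - 8) leaves t^2 - 6t - 72.
The quadratic factors as (t + 6)·(t - 12).
Eigenvalues: -6, 8, 12.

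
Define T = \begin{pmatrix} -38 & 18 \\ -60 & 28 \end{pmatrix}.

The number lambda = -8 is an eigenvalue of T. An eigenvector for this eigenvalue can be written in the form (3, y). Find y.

5

We need (T + 8I)v = 0.
T + 8I = [[-30, 18], [-60, 36]].
Row 1: (-30)·3 + (18)·y = 0
Row 2: (-60)·3 + (36)·y = 0
Solving gives y = 5.
Check: T·(3, 5) = (-24, -40) = -8·(3, 5).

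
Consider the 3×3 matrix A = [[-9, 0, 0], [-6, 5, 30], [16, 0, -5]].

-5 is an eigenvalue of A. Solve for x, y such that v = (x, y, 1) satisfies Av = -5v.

We need (A + 5I)v = 0.
A + 5I = [[-4, 0, 0], [-6, 10, 30], [16, 0, 0]].
Row 1: (-4)·x + (0)·y + (0)·1 = 0
Row 2: (-6)·x + (10)·y + (30)·1 = 0
Row 3: (16)·x + (0)·y + (0)·1 = 0
Solving gives x = 0, y = -3.
Check: A·(0, -3, 1) = (0, 15, -5) = -5·(0, -3, 1).

0, -3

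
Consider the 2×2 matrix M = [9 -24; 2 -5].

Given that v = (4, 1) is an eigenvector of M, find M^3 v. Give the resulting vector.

(108, 27)

First find the eigenvalue: Mv = (12, 3) = 3·(4, 1), so λ = 3.
Then M^3 v = λ^3·v = 3^3·(4, 1) = 27·(4, 1) = (108, 27).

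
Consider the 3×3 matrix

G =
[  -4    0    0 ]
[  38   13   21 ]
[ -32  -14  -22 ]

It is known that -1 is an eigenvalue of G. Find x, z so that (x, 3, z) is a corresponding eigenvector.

0, -2

We need (G + 1I)v = 0.
G + 1I = [[-3, 0, 0], [38, 14, 21], [-32, -14, -21]].
Row 1: (-3)·x + (0)·3 + (0)·z = 0
Row 2: (38)·x + (14)·3 + (21)·z = 0
Row 3: (-32)·x + (-14)·3 + (-21)·z = 0
Solving gives x = 0, z = -2.
Check: G·(0, 3, -2) = (0, -3, 2) = -1·(0, 3, -2).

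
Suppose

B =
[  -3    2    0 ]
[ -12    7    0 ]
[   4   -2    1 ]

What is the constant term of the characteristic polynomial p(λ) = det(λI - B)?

-3

p(0) = det(0·I − B) = det(−B) = (−1)^3·det(B).
det(B) = 3, so p(0) = -3.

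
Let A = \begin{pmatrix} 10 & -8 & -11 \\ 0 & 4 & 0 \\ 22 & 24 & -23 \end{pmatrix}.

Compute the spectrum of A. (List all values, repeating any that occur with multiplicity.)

Compute the characteristic polynomial p(r) = det(rI - A).
Expanding the 3×3 determinant: p(r) = r^3 + 9r^2 - 40r - 48.
Try r = -1: p(-1) = 0, so -1 is a root.
Factor out (r + 1): p(r) = (r + 1)·(r^2 + 8r - 48).
The quadratic factors as (r + 12)·(r - 4).
Eigenvalues: -12, -1, 4.

-12, -1, 4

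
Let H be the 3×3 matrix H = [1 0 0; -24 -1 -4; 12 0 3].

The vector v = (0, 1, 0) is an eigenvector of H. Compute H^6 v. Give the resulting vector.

First find the eigenvalue: Hv = (0, -1, 0) = -1·(0, 1, 0), so λ = -1.
Then H^6 v = λ^6·v = (-1)^6·(0, 1, 0) = 1·(0, 1, 0) = (0, 1, 0).

(0, 1, 0)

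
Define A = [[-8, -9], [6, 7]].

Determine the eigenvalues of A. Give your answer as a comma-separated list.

-2, 1

det(A - rI) = (-8 - r)(7 - r) - (-9)·(6) = r^2 + r - 2.
This factors as (r + 2)·(r - 1) = 0.
Eigenvalues: -2, 1.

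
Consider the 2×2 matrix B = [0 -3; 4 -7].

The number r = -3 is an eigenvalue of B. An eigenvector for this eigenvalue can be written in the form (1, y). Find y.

1

We need (B + 3I)v = 0.
B + 3I = [[3, -3], [4, -4]].
Row 1: (3)·1 + (-3)·y = 0
Row 2: (4)·1 + (-4)·y = 0
Solving gives y = 1.
Check: B·(1, 1) = (-3, -3) = -3·(1, 1).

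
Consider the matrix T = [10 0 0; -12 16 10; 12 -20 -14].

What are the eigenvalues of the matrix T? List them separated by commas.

-4, 6, 10

Set up det(lambda·I - T) = 0.
Expanding along the first row, p(lambda) = lambda^3 - 12·lambda^2 - 4·lambda + 240.
Rational-root test: lambda = 6 gives p(6) = 0.
Dividing by (lambda - 6) leaves lambda^2 - 6·lambda - 40.
The quadratic factors as (lambda + 4)·(lambda - 10).
Eigenvalues: -4, 6, 10.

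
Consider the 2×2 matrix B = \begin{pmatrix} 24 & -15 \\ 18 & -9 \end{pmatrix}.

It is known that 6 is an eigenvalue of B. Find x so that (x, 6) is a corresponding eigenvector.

We need (B - 6I)v = 0.
B - 6I = [[18, -15], [18, -15]].
Row 1: (18)·x + (-15)·6 = 0
Row 2: (18)·x + (-15)·6 = 0
Solving gives x = 5.
Check: B·(5, 6) = (30, 36) = 6·(5, 6).

5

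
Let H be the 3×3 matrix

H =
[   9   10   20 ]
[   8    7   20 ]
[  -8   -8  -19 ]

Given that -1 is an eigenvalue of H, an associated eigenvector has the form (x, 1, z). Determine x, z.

-1, 0

We need (H + 1I)v = 0.
H + 1I = [[10, 10, 20], [8, 8, 20], [-8, -8, -18]].
Row 1: (10)·x + (10)·1 + (20)·z = 0
Row 2: (8)·x + (8)·1 + (20)·z = 0
Row 3: (-8)·x + (-8)·1 + (-18)·z = 0
Solving gives x = -1, z = 0.
Check: H·(-1, 1, 0) = (1, -1, 0) = -1·(-1, 1, 0).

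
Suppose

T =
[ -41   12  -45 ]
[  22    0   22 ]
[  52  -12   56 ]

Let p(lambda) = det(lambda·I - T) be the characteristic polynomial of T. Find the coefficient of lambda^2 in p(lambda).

The coefficient of lambda^2 of det(lambda·I - T) is −trace(T).
trace(T) = (-41) + (0) + (56) = 15, so the coefficient is -15.

-15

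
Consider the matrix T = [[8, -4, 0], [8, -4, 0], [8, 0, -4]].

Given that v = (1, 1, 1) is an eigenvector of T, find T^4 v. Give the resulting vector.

First find the eigenvalue: Tv = (4, 4, 4) = 4·(1, 1, 1), so λ = 4.
Then T^4 v = λ^4·v = 4^4·(1, 1, 1) = 256·(1, 1, 1) = (256, 256, 256).

(256, 256, 256)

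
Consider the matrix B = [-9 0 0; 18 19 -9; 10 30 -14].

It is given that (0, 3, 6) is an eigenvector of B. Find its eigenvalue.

1

Compute Bv: B·(0, 3, 6) = (0, 3, 6).
Since Bv = λv, compare component 2: 3 = λ·3, so λ = 1.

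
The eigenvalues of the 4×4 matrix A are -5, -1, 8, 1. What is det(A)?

det(A) is the product of the eigenvalues: (-5) · (-1) · (8) · (1) = 40.

40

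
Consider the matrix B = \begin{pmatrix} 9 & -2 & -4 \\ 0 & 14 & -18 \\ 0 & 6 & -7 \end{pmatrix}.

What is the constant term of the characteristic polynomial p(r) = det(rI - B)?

-90

p(0) = det(0·I − B) = det(−B) = (−1)^3·det(B).
det(B) = 90, so p(0) = -90.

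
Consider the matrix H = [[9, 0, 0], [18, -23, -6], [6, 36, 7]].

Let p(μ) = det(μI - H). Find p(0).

-495

p(0) = det(0·I − H) = det(−H) = (−1)^3·det(H).
det(H) = 495, so p(0) = -495.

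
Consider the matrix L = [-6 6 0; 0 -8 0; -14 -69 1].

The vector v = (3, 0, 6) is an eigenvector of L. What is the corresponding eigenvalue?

Compute Lv: L·(3, 0, 6) = (-18, 0, -36).
Since Lv = λv, compare component 1: -18 = λ·3, so λ = -6.

-6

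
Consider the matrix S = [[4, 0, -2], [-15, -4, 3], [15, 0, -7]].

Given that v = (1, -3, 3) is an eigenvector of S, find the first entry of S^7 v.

First find the eigenvalue: Sv = (-2, 6, -6) = -2·(1, -3, 3), so λ = -2.
Then S^7 v = λ^7·v = (-2)^7·(1, -3, 3) = -128·(1, -3, 3) = (-128, 384, -384).

-128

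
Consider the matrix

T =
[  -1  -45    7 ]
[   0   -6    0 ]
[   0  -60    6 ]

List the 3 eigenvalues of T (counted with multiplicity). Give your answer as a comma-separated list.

-6, -1, 6

The characteristic polynomial is p(s) = det(sI - T).
Expanding the 3×3 determinant: p(s) = s^3 + s^2 - 36s - 36.
Try s = -1: p(-1) = 0, so -1 is a root.
Dividing by (s + 1) leaves s^2 - 36.
The quadratic factors as (s + 6)·(s - 6).
Eigenvalues: -6, -1, 6.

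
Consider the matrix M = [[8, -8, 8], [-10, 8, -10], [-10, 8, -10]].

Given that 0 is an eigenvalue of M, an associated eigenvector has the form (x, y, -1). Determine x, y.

We need (M)v = 0.
M = [[8, -8, 8], [-10, 8, -10], [-10, 8, -10]].
Row 1: (8)·x + (-8)·y + (8)·-1 = 0
Row 2: (-10)·x + (8)·y + (-10)·-1 = 0
Row 3: (-10)·x + (8)·y + (-10)·-1 = 0
Solving gives x = 1, y = 0.
Check: M·(1, 0, -1) = (0, 0, 0) = 0·(1, 0, -1).

1, 0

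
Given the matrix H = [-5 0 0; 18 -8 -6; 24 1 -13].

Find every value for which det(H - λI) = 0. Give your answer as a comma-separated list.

The characteristic polynomial is p(μ) = det(μI - H).
Expanding along the first row, p(μ) = μ^3 + 26μ^2 + 215μ + 550.
Rational-root test: μ = -5 gives p(-5) = 0.
Factor out (μ + 5): p(μ) = (μ + 5)·(μ^2 + 21μ + 110).
The quadratic factors as (μ + 11)·(μ + 10).
Eigenvalues: -11, -10, -5.

-11, -10, -5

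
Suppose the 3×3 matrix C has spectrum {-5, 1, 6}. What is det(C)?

-30

det(C) is the product of the eigenvalues: (-5) · (1) · (6) = -30.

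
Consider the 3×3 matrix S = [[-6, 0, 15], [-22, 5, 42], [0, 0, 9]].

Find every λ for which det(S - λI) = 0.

The characteristic polynomial is p(μ) = det(μI - S).
Expanding the 3×3 determinant: p(μ) = μ^3 - 8μ^2 - 39μ + 270.
Since p(5) = 0, μ = 5 is a root.
Factor out (μ - 5): p(μ) = (μ - 5)·(μ^2 - 3μ - 54).
The quadratic factors as (μ + 6)·(μ - 9).
Eigenvalues: -6, 5, 9.

-6, 5, 9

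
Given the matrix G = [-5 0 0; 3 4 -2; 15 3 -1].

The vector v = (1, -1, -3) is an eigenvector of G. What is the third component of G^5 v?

9375

First find the eigenvalue: Gv = (-5, 5, 15) = -5·(1, -1, -3), so λ = -5.
Then G^5 v = λ^5·v = (-5)^5·(1, -1, -3) = -3125·(1, -1, -3) = (-3125, 3125, 9375).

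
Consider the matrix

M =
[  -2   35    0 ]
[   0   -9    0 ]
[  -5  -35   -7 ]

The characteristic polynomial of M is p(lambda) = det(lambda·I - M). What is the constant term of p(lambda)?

p(lambda) = lambda^3 + 18·lambda^2 + 95·lambda + 126.
The constant term is 126.

126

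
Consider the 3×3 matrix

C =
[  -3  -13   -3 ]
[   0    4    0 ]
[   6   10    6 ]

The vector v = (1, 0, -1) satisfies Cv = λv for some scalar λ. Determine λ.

Compute Cv: C·(1, 0, -1) = (0, 0, 0).
Since Cv = λv, compare component 1: 0 = λ·1, so λ = 0.

0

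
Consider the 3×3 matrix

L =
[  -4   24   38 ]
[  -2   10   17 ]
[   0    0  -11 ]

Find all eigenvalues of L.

-11, 2, 4

The characteristic polynomial is p(μ) = det(μI - L).
Cofactor expansion gives p(μ) = μ^3 + 5μ^2 - 58μ + 88.
Since p(-11) = 0, μ = -11 is a root.
Dividing by (μ + 11) leaves μ^2 - 6μ + 8.
The quadratic factors as (μ - 2)·(μ - 4).
Eigenvalues: -11, 2, 4.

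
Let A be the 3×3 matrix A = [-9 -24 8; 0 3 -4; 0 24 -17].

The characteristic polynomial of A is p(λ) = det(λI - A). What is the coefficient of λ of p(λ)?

171

p(λ) = λ^3 + 23λ^2 + 171λ + 405.
The coefficient of λ is 171.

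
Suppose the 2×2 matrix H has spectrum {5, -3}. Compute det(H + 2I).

-7

If H has eigenvalues 5, -3, then H + 2I has eigenvalues 7, -1.
det(H + 2I) = (7) · (-1) = -7.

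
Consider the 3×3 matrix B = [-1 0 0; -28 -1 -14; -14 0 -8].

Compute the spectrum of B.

-8, -1, -1

Compute the characteristic polynomial p(λ) = det(λI - B).
Expanding the 3×3 determinant: p(λ) = λ^3 + 10λ^2 + 17λ + 8.
Rational-root test: λ = -1 gives p(-1) = 0.
Dividing by (λ + 1) leaves λ^2 + 9λ + 8.
The quadratic factors as (λ + 8)·(λ + 1).
Eigenvalues: -8, -1, -1.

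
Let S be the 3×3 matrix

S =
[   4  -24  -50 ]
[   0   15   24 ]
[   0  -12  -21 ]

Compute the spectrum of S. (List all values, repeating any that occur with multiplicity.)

The characteristic polynomial is p(μ) = det(μI - S).
Expanding along the first row, p(μ) = μ^3 + 2μ^2 - 51μ + 108.
Since p(-9) = 0, μ = -9 is a root.
Factor out (μ + 9): p(μ) = (μ + 9)·(μ^2 - 7μ + 12).
The quadratic factors as (μ - 3)·(μ - 4).
Eigenvalues: -9, 3, 4.

-9, 3, 4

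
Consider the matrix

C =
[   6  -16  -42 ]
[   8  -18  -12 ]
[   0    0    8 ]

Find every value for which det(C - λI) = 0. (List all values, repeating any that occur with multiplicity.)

The characteristic polynomial is p(s) = det(sI - C).
Cofactor expansion gives p(s) = s^3 + 4s^2 - 76s - 160.
Since p(-2) = 0, s = -2 is a root.
Factor out (s + 2): p(s) = (s + 2)·(s^2 + 2s - 80).
The quadratic factors as (s + 10)·(s - 8).
Eigenvalues: -10, -2, 8.

-10, -2, 8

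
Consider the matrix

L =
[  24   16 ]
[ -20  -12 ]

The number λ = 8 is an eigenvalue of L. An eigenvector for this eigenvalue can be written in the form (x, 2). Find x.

We need (L - 8I)v = 0.
L - 8I = [[16, 16], [-20, -20]].
Row 1: (16)·x + (16)·2 = 0
Row 2: (-20)·x + (-20)·2 = 0
Solving gives x = -2.
Check: L·(-2, 2) = (-16, 16) = 8·(-2, 2).

-2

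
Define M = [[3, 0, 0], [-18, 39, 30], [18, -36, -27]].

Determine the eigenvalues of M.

The characteristic polynomial is p(μ) = det(μI - M).
Expanding the 3×3 determinant: p(μ) = μ^3 - 15μ^2 + 63μ - 81.
Since p(3) = 0, μ = 3 is a root.
Dividing by (μ - 3) leaves μ^2 - 12μ + 27.
The quadratic factors as (μ - 3)·(μ - 9).
Eigenvalues: 3, 3, 9.

3, 3, 9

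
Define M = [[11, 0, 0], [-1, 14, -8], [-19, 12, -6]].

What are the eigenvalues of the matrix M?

Set up det(tI - M) = 0.
Expanding the 3×3 determinant: p(t) = t^3 - 19t^2 + 100t - 132.
Rational-root test: t = 2 gives p(2) = 0.
Factor out (t - 2): p(t) = (t - 2)·(t^2 - 17t + 66).
The quadratic factors as (t - 6)·(t - 11).
Eigenvalues: 2, 6, 11.

2, 6, 11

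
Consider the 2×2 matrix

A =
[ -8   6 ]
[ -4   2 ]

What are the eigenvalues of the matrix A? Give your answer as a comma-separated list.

det(A - μI) = (-8 - μ)(2 - μ) - (6)·(-4) = μ^2 + 6μ + 8.
This factors as (μ + 4)·(μ + 2) = 0.
Eigenvalues: -4, -2.

-4, -2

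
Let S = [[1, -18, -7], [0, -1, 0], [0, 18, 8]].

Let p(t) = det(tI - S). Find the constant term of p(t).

8

p(t) = t^3 - 8t^2 - t + 8.
The constant term is 8.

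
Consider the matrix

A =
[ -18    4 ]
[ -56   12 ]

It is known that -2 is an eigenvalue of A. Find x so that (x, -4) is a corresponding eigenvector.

-1

We need (A + 2I)v = 0.
A + 2I = [[-16, 4], [-56, 14]].
Row 1: (-16)·x + (4)·-4 = 0
Row 2: (-56)·x + (14)·-4 = 0
Solving gives x = -1.
Check: A·(-1, -4) = (2, 8) = -2·(-1, -4).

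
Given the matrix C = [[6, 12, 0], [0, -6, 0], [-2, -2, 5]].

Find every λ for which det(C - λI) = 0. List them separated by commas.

The characteristic polynomial is p(t) = det(tI - C).
Cofactor expansion gives p(t) = t^3 - 5t^2 - 36t + 180.
Since p(6) = 0, t = 6 is a root.
Dividing by (t - 6) leaves t^2 + t - 30.
The quadratic factors as (t + 6)·(t - 5).
Eigenvalues: -6, 5, 6.

-6, 5, 6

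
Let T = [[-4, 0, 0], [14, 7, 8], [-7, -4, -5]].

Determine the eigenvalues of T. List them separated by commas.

The characteristic polynomial is p(t) = det(tI - T).
Expanding the 3×3 determinant: p(t) = t^3 + 2t^2 - 11t - 12.
Try t = -4: p(-4) = 0, so -4 is a root.
Factor out (t + 4): p(t) = (t + 4)·(t^2 - 2t - 3).
The quadratic factors as (t + 1)·(t - 3).
Eigenvalues: -4, -1, 3.

-4, -1, 3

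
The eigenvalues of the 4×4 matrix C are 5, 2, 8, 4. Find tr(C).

trace(C) is the sum of the eigenvalues: (5) + (2) + (8) + (4) = 19.

19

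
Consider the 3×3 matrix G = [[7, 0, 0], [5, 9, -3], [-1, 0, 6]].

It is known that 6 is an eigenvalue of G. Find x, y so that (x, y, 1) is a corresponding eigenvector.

0, 1

We need (G - 6I)v = 0.
G - 6I = [[1, 0, 0], [5, 3, -3], [-1, 0, 0]].
Row 1: (1)·x + (0)·y + (0)·1 = 0
Row 2: (5)·x + (3)·y + (-3)·1 = 0
Row 3: (-1)·x + (0)·y + (0)·1 = 0
Solving gives x = 0, y = 1.
Check: G·(0, 1, 1) = (0, 6, 6) = 6·(0, 1, 1).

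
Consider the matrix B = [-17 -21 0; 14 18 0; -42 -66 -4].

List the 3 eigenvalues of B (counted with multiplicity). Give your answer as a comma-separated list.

Set up det(rI - B) = 0.
Cofactor expansion gives p(r) = r^3 + 3r^2 - 16r - 48.
Rational-root test: r = -4 gives p(-4) = 0.
Dividing by (r + 4) leaves r^2 - r - 12.
The quadratic factors as (r + 3)·(r - 4).
Eigenvalues: -4, -3, 4.

-4, -3, 4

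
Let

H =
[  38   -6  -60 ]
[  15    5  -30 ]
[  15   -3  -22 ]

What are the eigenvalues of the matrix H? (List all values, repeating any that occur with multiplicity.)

5, 8, 8

The characteristic polynomial is p(λ) = det(λI - H).
Expanding the 3×3 determinant: p(λ) = λ^3 - 21λ^2 + 144λ - 320.
Since p(8) = 0, λ = 8 is a root.
Dividing by (λ - 8) leaves λ^2 - 13λ + 40.
The quadratic factors as (λ - 5)·(λ - 8).
Eigenvalues: 5, 8, 8.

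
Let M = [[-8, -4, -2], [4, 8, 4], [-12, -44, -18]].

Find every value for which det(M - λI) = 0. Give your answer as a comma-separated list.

-8, -6, -4

Set up det(lambda·I - M) = 0.
Cofactor expansion gives p(lambda) = lambda^3 + 18·lambda^2 + 104·lambda + 192.
Try lambda = -6: p(-6) = 0, so -6 is a root.
Factor out (lambda + 6): p(lambda) = (lambda + 6)·(lambda^2 + 12·lambda + 32).
The quadratic factors as (lambda + 8)·(lambda + 4).
Eigenvalues: -8, -6, -4.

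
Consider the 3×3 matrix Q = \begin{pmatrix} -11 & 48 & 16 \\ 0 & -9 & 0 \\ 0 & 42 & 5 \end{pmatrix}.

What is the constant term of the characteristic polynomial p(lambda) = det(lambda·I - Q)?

p(0) = det(0·I − Q) = det(−Q) = (−1)^3·det(Q).
det(Q) = 495, so p(0) = -495.

-495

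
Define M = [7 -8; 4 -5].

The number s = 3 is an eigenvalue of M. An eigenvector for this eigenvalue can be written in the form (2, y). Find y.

We need (M - 3I)v = 0.
M - 3I = [[4, -8], [4, -8]].
Row 1: (4)·2 + (-8)·y = 0
Row 2: (4)·2 + (-8)·y = 0
Solving gives y = 1.
Check: M·(2, 1) = (6, 3) = 3·(2, 1).

1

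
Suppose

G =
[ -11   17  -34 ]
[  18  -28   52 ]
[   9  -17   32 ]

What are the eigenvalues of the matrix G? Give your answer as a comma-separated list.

The characteristic polynomial is p(t) = det(tI - G).
Expanding the 3×3 determinant: p(t) = t^3 + 7t^2 - 56t - 132.
Try t = -2: p(-2) = 0, so -2 is a root.
Dividing by (t + 2) leaves t^2 + 5t - 66.
The quadratic factors as (t + 11)·(t - 6).
Eigenvalues: -11, -2, 6.

-11, -2, 6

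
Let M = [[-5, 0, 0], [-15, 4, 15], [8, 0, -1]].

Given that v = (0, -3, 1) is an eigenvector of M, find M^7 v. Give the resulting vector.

(0, 3, -1)

First find the eigenvalue: Mv = (0, 3, -1) = -1·(0, -3, 1), so λ = -1.
Then M^7 v = λ^7·v = (-1)^7·(0, -3, 1) = -1·(0, -3, 1) = (0, 3, -1).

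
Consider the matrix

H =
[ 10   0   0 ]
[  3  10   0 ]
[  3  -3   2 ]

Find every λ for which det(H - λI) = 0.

2, 10, 10

H is lower triangular, so its eigenvalues are the diagonal entries.
Diagonal: 10, 10, 2.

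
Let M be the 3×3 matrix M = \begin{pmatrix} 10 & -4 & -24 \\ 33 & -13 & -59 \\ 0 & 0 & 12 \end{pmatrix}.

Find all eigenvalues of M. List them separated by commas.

-2, -1, 12

The characteristic polynomial is p(λ) = det(λI - M).
Cofactor expansion gives p(λ) = λ^3 - 9λ^2 - 34λ - 24.
Since p(-1) = 0, λ = -1 is a root.
Factor out (λ + 1): p(λ) = (λ + 1)·(λ^2 - 10λ - 24).
The quadratic factors as (λ + 2)·(λ - 12).
Eigenvalues: -2, -1, 12.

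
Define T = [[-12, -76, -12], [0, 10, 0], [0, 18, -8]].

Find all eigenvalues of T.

Set up det(tI - T) = 0.
Expanding along the first row, p(t) = t^3 + 10t^2 - 104t - 960.
Rational-root test: t = -8 gives p(-8) = 0.
Dividing by (t + 8) leaves t^2 + 2t - 120.
The quadratic factors as (t + 12)·(t - 10).
Eigenvalues: -12, -8, 10.

-12, -8, 10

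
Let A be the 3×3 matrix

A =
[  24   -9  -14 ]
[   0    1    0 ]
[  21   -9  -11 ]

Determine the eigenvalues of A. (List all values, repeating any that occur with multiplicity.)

Compute the characteristic polynomial p(λ) = det(λI - A).
Expanding along the first row, p(λ) = λ^3 - 14λ^2 + 43λ - 30.
Rational-root test: λ = 1 gives p(1) = 0.
Factor out (λ - 1): p(λ) = (λ - 1)·(λ^2 - 13λ + 30).
The quadratic factors as (λ - 3)·(λ - 10).
Eigenvalues: 1, 3, 10.

1, 3, 10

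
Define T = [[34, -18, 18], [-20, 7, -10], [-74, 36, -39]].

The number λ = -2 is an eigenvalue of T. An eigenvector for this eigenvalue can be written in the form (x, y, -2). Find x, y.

1, 0

We need (T + 2I)v = 0.
T + 2I = [[36, -18, 18], [-20, 9, -10], [-74, 36, -37]].
Row 1: (36)·x + (-18)·y + (18)·-2 = 0
Row 2: (-20)·x + (9)·y + (-10)·-2 = 0
Row 3: (-74)·x + (36)·y + (-37)·-2 = 0
Solving gives x = 1, y = 0.
Check: T·(1, 0, -2) = (-2, 0, 4) = -2·(1, 0, -2).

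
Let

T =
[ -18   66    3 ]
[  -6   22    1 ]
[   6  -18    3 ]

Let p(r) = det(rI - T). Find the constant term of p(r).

0

p(r) = r^3 - 7r^2 + 12r.
The constant term is 0.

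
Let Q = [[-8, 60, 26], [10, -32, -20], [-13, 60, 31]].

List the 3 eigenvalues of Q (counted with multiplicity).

Compute the characteristic polynomial p(λ) = det(λI - Q).
Expanding along the first row, p(λ) = λ^3 + 9λ^2 - 46λ - 120.
Rational-root test: λ = 5 gives p(5) = 0.
Dividing by (λ - 5) leaves λ^2 + 14λ + 24.
The quadratic factors as (λ + 12)·(λ + 2).
Eigenvalues: -12, -2, 5.

-12, -2, 5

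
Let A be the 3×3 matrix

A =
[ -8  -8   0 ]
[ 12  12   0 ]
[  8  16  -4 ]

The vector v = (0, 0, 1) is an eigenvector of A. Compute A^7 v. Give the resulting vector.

(0, 0, -16384)

First find the eigenvalue: Av = (0, 0, -4) = -4·(0, 0, 1), so λ = -4.
Then A^7 v = λ^7·v = (-4)^7·(0, 0, 1) = -16384·(0, 0, 1) = (0, 0, -16384).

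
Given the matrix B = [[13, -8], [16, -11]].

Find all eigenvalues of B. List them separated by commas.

-3, 5

det(B - lambda·I) = (13 - lambda)(-11 - lambda) - (-8)·(16) = lambda^2 - 2·lambda - 15.
This factors as (lambda + 3)·(lambda - 5) = 0.
Eigenvalues: -3, 5.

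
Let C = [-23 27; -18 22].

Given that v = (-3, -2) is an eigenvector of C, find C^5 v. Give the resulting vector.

First find the eigenvalue: Cv = (15, 10) = -5·(-3, -2), so λ = -5.
Then C^5 v = λ^5·v = (-5)^5·(-3, -2) = -3125·(-3, -2) = (9375, 6250).

(9375, 6250)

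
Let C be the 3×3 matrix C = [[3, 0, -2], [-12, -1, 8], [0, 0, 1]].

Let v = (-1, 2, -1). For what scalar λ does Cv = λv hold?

Compute Cv: C·(-1, 2, -1) = (-1, 2, -1).
Since Cv = λv, compare component 1: -1 = λ·-1, so λ = 1.

1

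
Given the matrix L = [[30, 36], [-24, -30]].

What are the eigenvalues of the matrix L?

det(L - μI) = (30 - μ)(-30 - μ) - (36)·(-24) = μ^2 - 36.
This factors as (μ + 6)·(μ - 6) = 0.
Eigenvalues: -6, 6.

-6, 6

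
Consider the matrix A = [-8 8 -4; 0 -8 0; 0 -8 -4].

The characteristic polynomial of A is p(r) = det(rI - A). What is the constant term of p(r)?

256

p(r) = r^3 + 20r^2 + 128r + 256.
The constant term is 256.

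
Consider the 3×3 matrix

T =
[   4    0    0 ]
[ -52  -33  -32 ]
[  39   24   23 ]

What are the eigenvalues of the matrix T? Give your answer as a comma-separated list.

-9, -1, 4

The characteristic polynomial is p(r) = det(rI - T).
Cofactor expansion gives p(r) = r^3 + 6r^2 - 31r - 36.
Try r = -1: p(-1) = 0, so -1 is a root.
Factor out (r + 1): p(r) = (r + 1)·(r^2 + 5r - 36).
The quadratic factors as (r + 9)·(r - 4).
Eigenvalues: -9, -1, 4.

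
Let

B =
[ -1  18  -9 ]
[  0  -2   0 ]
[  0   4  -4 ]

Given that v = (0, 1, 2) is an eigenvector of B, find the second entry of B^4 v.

First find the eigenvalue: Bv = (0, -2, -4) = -2·(0, 1, 2), so λ = -2.
Then B^4 v = λ^4·v = (-2)^4·(0, 1, 2) = 16·(0, 1, 2) = (0, 16, 32).

16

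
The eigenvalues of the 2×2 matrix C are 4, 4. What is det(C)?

16

det(C) is the product of the eigenvalues: (4) · (4) = 16.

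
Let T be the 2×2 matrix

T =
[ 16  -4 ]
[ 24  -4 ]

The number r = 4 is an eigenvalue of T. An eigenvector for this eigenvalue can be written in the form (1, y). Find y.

We need (T - 4I)v = 0.
T - 4I = [[12, -4], [24, -8]].
Row 1: (12)·1 + (-4)·y = 0
Row 2: (24)·1 + (-8)·y = 0
Solving gives y = 3.
Check: T·(1, 3) = (4, 12) = 4·(1, 3).

3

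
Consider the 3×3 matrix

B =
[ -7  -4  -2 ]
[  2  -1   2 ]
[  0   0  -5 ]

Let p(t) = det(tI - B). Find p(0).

p(0) = det(0·I − B) = det(−B) = (−1)^3·det(B).
det(B) = -75, so p(0) = 75.

75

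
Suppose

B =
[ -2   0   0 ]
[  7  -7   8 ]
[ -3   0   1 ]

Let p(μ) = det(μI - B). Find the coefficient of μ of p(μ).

5

p(μ) = μ^3 + 8μ^2 + 5μ - 14.
The coefficient of μ is 5.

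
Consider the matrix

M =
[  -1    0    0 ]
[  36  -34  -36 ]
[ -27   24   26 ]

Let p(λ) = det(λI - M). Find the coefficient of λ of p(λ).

-12

p(λ) = λ^3 + 9λ^2 - 12λ - 20.
The coefficient of λ is -12.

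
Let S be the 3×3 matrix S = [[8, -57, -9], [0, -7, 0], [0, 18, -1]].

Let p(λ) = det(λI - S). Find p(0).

p(0) = det(0·I − S) = det(−S) = (−1)^3·det(S).
det(S) = 56, so p(0) = -56.

-56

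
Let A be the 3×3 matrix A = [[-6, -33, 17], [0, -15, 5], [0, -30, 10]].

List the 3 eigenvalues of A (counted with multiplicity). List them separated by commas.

-6, -5, 0

Compute the characteristic polynomial p(lambda) = det(lambda·I - A).
Expanding along the first row, p(lambda) = lambda^3 + 11·lambda^2 + 30·lambda.
Since p(0) = 0, lambda = 0 is a root.
Factor out lambda: p(lambda) = lambda·(lambda^2 + 11·lambda + 30).
The quadratic factors as (lambda + 6)·(lambda + 5).
Eigenvalues: -6, -5, 0.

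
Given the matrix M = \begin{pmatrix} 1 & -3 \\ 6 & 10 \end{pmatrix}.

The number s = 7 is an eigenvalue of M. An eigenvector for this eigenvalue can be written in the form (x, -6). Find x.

3

We need (M - 7I)v = 0.
M - 7I = [[-6, -3], [6, 3]].
Row 1: (-6)·x + (-3)·-6 = 0
Row 2: (6)·x + (3)·-6 = 0
Solving gives x = 3.
Check: M·(3, -6) = (21, -42) = 7·(3, -6).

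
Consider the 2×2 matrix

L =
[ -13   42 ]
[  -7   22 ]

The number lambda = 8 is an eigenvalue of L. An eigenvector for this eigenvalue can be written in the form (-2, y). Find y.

We need (L - 8I)v = 0.
L - 8I = [[-21, 42], [-7, 14]].
Row 1: (-21)·-2 + (42)·y = 0
Row 2: (-7)·-2 + (14)·y = 0
Solving gives y = -1.
Check: L·(-2, -1) = (-16, -8) = 8·(-2, -1).

-1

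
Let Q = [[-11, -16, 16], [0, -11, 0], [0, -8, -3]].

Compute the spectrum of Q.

Set up det(lambda·I - Q) = 0.
Expanding along the first row, p(lambda) = lambda^3 + 25·lambda^2 + 187·lambda + 363.
Rational-root test: lambda = -3 gives p(-3) = 0.
Factor out (lambda + 3): p(lambda) = (lambda + 3)·(lambda^2 + 22·lambda + 121).
The quadratic factor is (lambda + 11)^2.
Eigenvalues: -11, -11, -3.

-11, -11, -3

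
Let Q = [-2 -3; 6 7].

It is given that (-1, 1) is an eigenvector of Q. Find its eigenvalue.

1

Compute Qv: Q·(-1, 1) = (-1, 1).
Since Qv = λv, compare component 1: -1 = λ·-1, so λ = 1.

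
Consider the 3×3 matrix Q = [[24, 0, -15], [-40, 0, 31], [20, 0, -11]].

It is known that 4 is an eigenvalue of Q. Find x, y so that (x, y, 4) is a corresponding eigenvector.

3, 1

We need (Q - 4I)v = 0.
Q - 4I = [[20, 0, -15], [-40, -4, 31], [20, 0, -15]].
Row 1: (20)·x + (0)·y + (-15)·4 = 0
Row 2: (-40)·x + (-4)·y + (31)·4 = 0
Row 3: (20)·x + (0)·y + (-15)·4 = 0
Solving gives x = 3, y = 1.
Check: Q·(3, 1, 4) = (12, 4, 16) = 4·(3, 1, 4).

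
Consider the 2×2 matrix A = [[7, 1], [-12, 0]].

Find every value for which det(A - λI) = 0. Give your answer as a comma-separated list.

det(A - λI) = (7 - λ)(0 - λ) - (1)·(-12) = λ^2 - 7λ + 12.
This factors as (λ - 3)·(λ - 4) = 0.
Eigenvalues: 3, 4.

3, 4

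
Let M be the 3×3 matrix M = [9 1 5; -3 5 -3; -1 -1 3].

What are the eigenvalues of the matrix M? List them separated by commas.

The characteristic polynomial is p(μ) = det(μI - M).
Expanding the 3×3 determinant: p(μ) = μ^3 - 17μ^2 + 92μ - 160.
Try μ = 8: p(8) = 0, so 8 is a root.
Dividing by (μ - 8) leaves μ^2 - 9μ + 20.
The quadratic factors as (μ - 4)·(μ - 5).
Eigenvalues: 4, 5, 8.

4, 5, 8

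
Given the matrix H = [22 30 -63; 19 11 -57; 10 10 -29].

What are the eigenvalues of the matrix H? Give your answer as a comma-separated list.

The characteristic polynomial is p(lambda) = det(lambda·I - H).
Cofactor expansion gives p(lambda) = lambda^3 - 4·lambda^2 - 85·lambda + 88.
Rational-root test: lambda = -8 gives p(-8) = 0.
Factor out (lambda + 8): p(lambda) = (lambda + 8)·(lambda^2 - 12·lambda + 11).
The quadratic factors as (lambda - 1)·(lambda - 11).
Eigenvalues: -8, 1, 11.

-8, 1, 11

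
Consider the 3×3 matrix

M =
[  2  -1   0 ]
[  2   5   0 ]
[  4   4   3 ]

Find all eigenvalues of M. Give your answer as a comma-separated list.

Set up det(μI - M) = 0.
Expanding along the first row, p(μ) = μ^3 - 10μ^2 + 33μ - 36.
Try μ = 4: p(4) = 0, so 4 is a root.
Factor out (μ - 4): p(μ) = (μ - 4)·(μ^2 - 6μ + 9).
The quadratic factor is (μ - 3)^2.
Eigenvalues: 3, 3, 4.

3, 3, 4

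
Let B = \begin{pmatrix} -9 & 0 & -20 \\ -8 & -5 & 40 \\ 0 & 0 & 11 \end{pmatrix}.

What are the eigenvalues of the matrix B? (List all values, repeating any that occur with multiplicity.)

Compute the characteristic polynomial p(λ) = det(λI - B).
Expanding along the first row, p(λ) = λ^3 + 3λ^2 - 109λ - 495.
Since p(-9) = 0, λ = -9 is a root.
Factor out (λ + 9): p(λ) = (λ + 9)·(λ^2 - 6λ - 55).
The quadratic factors as (λ + 5)·(λ - 11).
Eigenvalues: -9, -5, 11.

-9, -5, 11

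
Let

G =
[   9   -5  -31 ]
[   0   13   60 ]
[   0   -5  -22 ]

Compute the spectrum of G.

-7, -2, 9

Compute the characteristic polynomial p(lambda) = det(lambda·I - G).
Expanding along the first row, p(lambda) = lambda^3 - 67·lambda - 126.
Rational-root test: lambda = -2 gives p(-2) = 0.
Dividing by (lambda + 2) leaves lambda^2 - 2·lambda - 63.
The quadratic factors as (lambda + 7)·(lambda - 9).
Eigenvalues: -7, -2, 9.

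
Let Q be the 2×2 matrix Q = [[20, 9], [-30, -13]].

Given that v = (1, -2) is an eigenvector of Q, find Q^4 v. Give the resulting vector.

(16, -32)

First find the eigenvalue: Qv = (2, -4) = 2·(1, -2), so λ = 2.
Then Q^4 v = λ^4·v = 2^4·(1, -2) = 16·(1, -2) = (16, -32).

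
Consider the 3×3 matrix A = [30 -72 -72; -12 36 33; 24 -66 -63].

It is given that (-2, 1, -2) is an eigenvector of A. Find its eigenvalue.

-6

Compute Av: A·(-2, 1, -2) = (12, -6, 12).
Since Av = λv, compare component 1: 12 = λ·-2, so λ = -6.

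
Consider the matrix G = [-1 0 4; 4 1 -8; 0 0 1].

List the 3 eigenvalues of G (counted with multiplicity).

-1, 1, 1

The characteristic polynomial is p(λ) = det(λI - G).
Cofactor expansion gives p(λ) = λ^3 - λ^2 - λ + 1.
Try λ = -1: p(-1) = 0, so -1 is a root.
Dividing by (λ + 1) leaves λ^2 - 2λ + 1.
The quadratic factor is (λ - 1)^2.
Eigenvalues: -1, 1, 1.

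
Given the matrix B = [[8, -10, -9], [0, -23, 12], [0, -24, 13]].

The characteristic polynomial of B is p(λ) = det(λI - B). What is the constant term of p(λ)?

p(λ) = λ^3 + 2λ^2 - 91λ + 88.
The constant term is 88.

88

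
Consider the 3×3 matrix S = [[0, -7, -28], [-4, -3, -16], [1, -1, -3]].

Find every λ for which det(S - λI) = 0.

Compute the characteristic polynomial p(t) = det(tI - S).
Expanding the 3×3 determinant: p(t) = t^3 + 6t^2 - 7t.
Rational-root test: t = 0 gives p(0) = 0.
Factor out t: p(t) = t·(t^2 + 6t - 7).
The quadratic factors as (t + 7)·(t - 1).
Eigenvalues: -7, 0, 1.

-7, 0, 1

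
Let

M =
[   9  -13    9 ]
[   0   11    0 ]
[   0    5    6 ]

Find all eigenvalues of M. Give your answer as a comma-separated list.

6, 9, 11

Compute the characteristic polynomial p(μ) = det(μI - M).
Expanding the 3×3 determinant: p(μ) = μ^3 - 26μ^2 + 219μ - 594.
Rational-root test: μ = 6 gives p(6) = 0.
Factor out (μ - 6): p(μ) = (μ - 6)·(μ^2 - 20μ + 99).
The quadratic factors as (μ - 9)·(μ - 11).
Eigenvalues: 6, 9, 11.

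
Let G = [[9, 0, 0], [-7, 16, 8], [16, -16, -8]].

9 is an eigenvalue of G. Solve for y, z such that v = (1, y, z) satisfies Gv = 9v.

1, 0

We need (G - 9I)v = 0.
G - 9I = [[0, 0, 0], [-7, 7, 8], [16, -16, -17]].
Row 1: (0)·1 + (0)·y + (0)·z = 0
Row 2: (-7)·1 + (7)·y + (8)·z = 0
Row 3: (16)·1 + (-16)·y + (-17)·z = 0
Solving gives y = 1, z = 0.
Check: G·(1, 1, 0) = (9, 9, 0) = 9·(1, 1, 0).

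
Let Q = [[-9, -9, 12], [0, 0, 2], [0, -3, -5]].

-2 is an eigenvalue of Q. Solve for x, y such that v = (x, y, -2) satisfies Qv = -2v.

-6, 2

We need (Q + 2I)v = 0.
Q + 2I = [[-7, -9, 12], [0, 2, 2], [0, -3, -3]].
Row 1: (-7)·x + (-9)·y + (12)·-2 = 0
Row 2: (0)·x + (2)·y + (2)·-2 = 0
Row 3: (0)·x + (-3)·y + (-3)·-2 = 0
Solving gives x = -6, y = 2.
Check: Q·(-6, 2, -2) = (12, -4, 4) = -2·(-6, 2, -2).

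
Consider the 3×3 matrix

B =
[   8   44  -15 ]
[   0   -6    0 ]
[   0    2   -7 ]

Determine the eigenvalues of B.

-7, -6, 8

Compute the characteristic polynomial p(λ) = det(λI - B).
Expanding along the first row, p(λ) = λ^3 + 5λ^2 - 62λ - 336.
Try λ = -6: p(-6) = 0, so -6 is a root.
Factor out (λ + 6): p(λ) = (λ + 6)·(λ^2 - λ - 56).
The quadratic factors as (λ + 7)·(λ - 8).
Eigenvalues: -7, -6, 8.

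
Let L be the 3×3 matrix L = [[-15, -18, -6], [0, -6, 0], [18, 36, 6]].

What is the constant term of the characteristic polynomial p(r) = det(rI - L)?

p(0) = det(0·I − L) = det(−L) = (−1)^3·det(L).
det(L) = -108, so p(0) = 108.

108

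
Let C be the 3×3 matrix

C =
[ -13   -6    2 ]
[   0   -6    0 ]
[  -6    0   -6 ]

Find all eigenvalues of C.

-10, -9, -6

Set up det(μI - C) = 0.
Expanding along the first row, p(μ) = μ^3 + 25μ^2 + 204μ + 540.
Try μ = -6: p(-6) = 0, so -6 is a root.
Dividing by (μ + 6) leaves μ^2 + 19μ + 90.
The quadratic factors as (μ + 10)·(μ + 9).
Eigenvalues: -10, -9, -6.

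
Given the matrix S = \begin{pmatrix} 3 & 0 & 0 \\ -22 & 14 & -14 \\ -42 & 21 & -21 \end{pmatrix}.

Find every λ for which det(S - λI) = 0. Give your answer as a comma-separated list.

Set up det(rI - S) = 0.
Expanding along the first row, p(r) = r^3 + 4r^2 - 21r.
Rational-root test: r = 0 gives p(0) = 0.
Dividing by r leaves r^2 + 4r - 21.
The quadratic factors as (r + 7)·(r - 3).
Eigenvalues: -7, 0, 3.

-7, 0, 3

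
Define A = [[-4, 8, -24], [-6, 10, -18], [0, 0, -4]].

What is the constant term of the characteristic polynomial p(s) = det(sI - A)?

p(0) = det(0·I − A) = det(−A) = (−1)^3·det(A).
det(A) = -32, so p(0) = 32.

32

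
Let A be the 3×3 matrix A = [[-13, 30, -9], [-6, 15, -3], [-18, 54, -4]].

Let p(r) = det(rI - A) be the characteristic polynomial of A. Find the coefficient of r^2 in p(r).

2

The coefficient of r^2 of det(rI - A) is −trace(A).
trace(A) = (-13) + (15) + (-4) = -2, so the coefficient is 2.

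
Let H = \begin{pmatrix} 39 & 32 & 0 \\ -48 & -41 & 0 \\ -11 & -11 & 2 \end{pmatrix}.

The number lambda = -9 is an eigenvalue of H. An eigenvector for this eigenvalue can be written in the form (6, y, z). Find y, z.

-9, -3

We need (H + 9I)v = 0.
H + 9I = [[48, 32, 0], [-48, -32, 0], [-11, -11, 11]].
Row 1: (48)·6 + (32)·y + (0)·z = 0
Row 2: (-48)·6 + (-32)·y + (0)·z = 0
Row 3: (-11)·6 + (-11)·y + (11)·z = 0
Solving gives y = -9, z = -3.
Check: H·(6, -9, -3) = (-54, 81, 27) = -9·(6, -9, -3).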